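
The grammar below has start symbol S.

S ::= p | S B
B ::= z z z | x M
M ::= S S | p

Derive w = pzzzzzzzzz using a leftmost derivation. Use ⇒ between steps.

S ⇒ SB   [S ::= S B]
SB ⇒ SBB   [S ::= S B]
SBB ⇒ SBBB   [S ::= S B]
SBBB ⇒ pBBB   [S ::= p]
pBBB ⇒ pzzzBB   [B ::= z z z]
pzzzBB ⇒ pzzzzzzB   [B ::= z z z]
pzzzzzzB ⇒ pzzzzzzzzz   [B ::= z z z]

S ⇒ SB ⇒ SBB ⇒ SBBB ⇒ pBBB ⇒ pzzzBB ⇒ pzzzzzzB ⇒ pzzzzzzzzz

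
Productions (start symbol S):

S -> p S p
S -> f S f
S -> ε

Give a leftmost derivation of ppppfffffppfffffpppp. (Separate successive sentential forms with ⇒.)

S ⇒ pSp ⇒ ppSpp ⇒ pppSppp ⇒ ppppSpppp ⇒ ppppfSfpppp ⇒ ppppffSffpppp ⇒ ppppfffSfffpppp ⇒ ppppffffSffffpppp ⇒ ppppfffffSfffffpppp ⇒ ppppfffffpSpfffffpppp ⇒ ppppfffffppfffffpppp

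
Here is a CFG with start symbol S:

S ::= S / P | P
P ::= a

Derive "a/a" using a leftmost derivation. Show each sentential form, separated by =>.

S => S/P   [S ::= S / P]
S/P => P/P   [S ::= P]
P/P => a/P   [P ::= a]
a/P => a/a   [P ::= a]

S=>S/P=>P/P=>a/P=>a/a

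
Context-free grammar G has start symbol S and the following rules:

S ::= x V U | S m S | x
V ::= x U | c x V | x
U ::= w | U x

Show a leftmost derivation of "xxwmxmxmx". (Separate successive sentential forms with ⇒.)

S ⇒ SmS ⇒ SmSmS ⇒ SmSmSmS ⇒ xVUmSmSmS ⇒ xxUmSmSmS ⇒ xxwmSmSmS ⇒ xxwmxmSmS ⇒ xxwmxmxmS ⇒ xxwmxmxmx

S ⇒ SmS   [S ::= S m S]
SmS ⇒ SmSmS   [S ::= S m S]
SmSmS ⇒ SmSmSmS   [S ::= S m S]
SmSmSmS ⇒ xVUmSmSmS   [S ::= x V U]
xVUmSmSmS ⇒ xxUmSmSmS   [V ::= x]
xxUmSmSmS ⇒ xxwmSmSmS   [U ::= w]
xxwmSmSmS ⇒ xxwmxmSmS   [S ::= x]
xxwmxmSmS ⇒ xxwmxmxmS   [S ::= x]
xxwmxmxmS ⇒ xxwmxmxmx   [S ::= x]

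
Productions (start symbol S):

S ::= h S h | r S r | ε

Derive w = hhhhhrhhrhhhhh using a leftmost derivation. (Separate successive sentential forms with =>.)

S => hSh   [S ::= h S h]
hSh => hhShh   [S ::= h S h]
hhShh => hhhShhh   [S ::= h S h]
hhhShhh => hhhhShhhh   [S ::= h S h]
hhhhShhhh => hhhhhShhhhh   [S ::= h S h]
hhhhhShhhhh => hhhhhrSrhhhhh   [S ::= r S r]
hhhhhrSrhhhhh => hhhhhrhShrhhhhh   [S ::= h S h]
hhhhhrhShrhhhhh => hhhhhrhhrhhhhh   [S ::= ε]

S => hSh => hhShh => hhhShhh => hhhhShhhh => hhhhhShhhhh => hhhhhrSrhhhhh => hhhhhrhShrhhhhh => hhhhhrhhrhhhhh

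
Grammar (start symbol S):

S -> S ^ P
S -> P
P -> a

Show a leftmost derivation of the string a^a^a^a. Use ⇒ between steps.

S⇒S^P⇒S^P^P⇒S^P^P^P⇒P^P^P^P⇒a^P^P^P⇒a^a^P^P⇒a^a^a^P⇒a^a^a^a

S ⇒ S^P   [S -> S ^ P]
S^P ⇒ S^P^P   [S -> S ^ P]
S^P^P ⇒ S^P^P^P   [S -> S ^ P]
S^P^P^P ⇒ P^P^P^P   [S -> P]
P^P^P^P ⇒ a^P^P^P   [P -> a]
a^P^P^P ⇒ a^a^P^P   [P -> a]
a^a^P^P ⇒ a^a^a^P   [P -> a]
a^a^a^P ⇒ a^a^a^a   [P -> a]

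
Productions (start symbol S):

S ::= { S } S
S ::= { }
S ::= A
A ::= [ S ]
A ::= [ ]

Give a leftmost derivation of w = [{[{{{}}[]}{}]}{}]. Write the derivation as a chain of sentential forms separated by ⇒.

S ⇒ A ⇒ [S] ⇒ [{S}S] ⇒ [{A}S] ⇒ [{[S]}S] ⇒ [{[{S}S]}S] ⇒ [{[{{S}S}S]}S] ⇒ [{[{{{}}S}S]}S] ⇒ [{[{{{}}A}S]}S] ⇒ [{[{{{}}[]}S]}S] ⇒ [{[{{{}}[]}{}]}S] ⇒ [{[{{{}}[]}{}]}{}]

S ⇒ A   [S ::= A]
A ⇒ [S]   [A ::= [ S ]]
[S] ⇒ [{S}S]   [S ::= { S } S]
[{S}S] ⇒ [{A}S]   [S ::= A]
[{A}S] ⇒ [{[S]}S]   [A ::= [ S ]]
[{[S]}S] ⇒ [{[{S}S]}S]   [S ::= { S } S]
[{[{S}S]}S] ⇒ [{[{{S}S}S]}S]   [S ::= { S } S]
[{[{{S}S}S]}S] ⇒ [{[{{{}}S}S]}S]   [S ::= { }]
[{[{{{}}S}S]}S] ⇒ [{[{{{}}A}S]}S]   [S ::= A]
[{[{{{}}A}S]}S] ⇒ [{[{{{}}[]}S]}S]   [A ::= [ ]]
[{[{{{}}[]}S]}S] ⇒ [{[{{{}}[]}{}]}S]   [S ::= { }]
[{[{{{}}[]}{}]}S] ⇒ [{[{{{}}[]}{}]}{}]   [S ::= { }]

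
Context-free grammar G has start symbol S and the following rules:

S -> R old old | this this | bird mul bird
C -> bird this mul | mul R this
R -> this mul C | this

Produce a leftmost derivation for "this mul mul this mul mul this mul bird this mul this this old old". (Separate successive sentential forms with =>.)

S => R old old   [S -> R old old]
R old old => this mul C old old   [R -> this mul C]
this mul C old old => this mul mul R this old old   [C -> mul R this]
this mul mul R this old old => this mul mul this mul C this old old   [R -> this mul C]
this mul mul this mul C this old old => this mul mul this mul mul R this this old old   [C -> mul R this]
this mul mul this mul mul R this this old old => this mul mul this mul mul this mul C this this old old   [R -> this mul C]
this mul mul this mul mul this mul C this this old old => this mul mul this mul mul this mul bird this mul this this old old   [C -> bird this mul]

S => R old old => this mul C old old => this mul mul R this old old => this mul mul this mul C this old old => this mul mul this mul mul R this this old old => this mul mul this mul mul this mul C this this old old => this mul mul this mul mul this mul bird this mul this this old old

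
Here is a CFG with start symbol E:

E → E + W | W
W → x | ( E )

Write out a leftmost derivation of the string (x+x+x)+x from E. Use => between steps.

E => E+W   [E → E + W]
E+W => W+W   [E → W]
W+W => (E)+W   [W → ( E )]
(E)+W => (E+W)+W   [E → E + W]
(E+W)+W => (E+W+W)+W   [E → E + W]
(E+W+W)+W => (W+W+W)+W   [E → W]
(W+W+W)+W => (x+W+W)+W   [W → x]
(x+W+W)+W => (x+x+W)+W   [W → x]
(x+x+W)+W => (x+x+x)+W   [W → x]
(x+x+x)+W => (x+x+x)+x   [W → x]

E=>E+W=>W+W=>(E)+W=>(E+W)+W=>(E+W+W)+W=>(W+W+W)+W=>(x+W+W)+W=>(x+x+W)+W=>(x+x+x)+W=>(x+x+x)+x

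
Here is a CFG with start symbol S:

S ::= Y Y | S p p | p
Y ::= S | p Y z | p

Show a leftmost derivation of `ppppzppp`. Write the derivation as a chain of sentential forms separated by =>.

S => YY => SY => SppY => YYppY => pYppY => ppYzppY => ppSzppY => ppYYzppY => ppSYzppY => pppYzppY => ppppzppY => ppppzppp

S => YY   [S ::= Y Y]
YY => SY   [Y ::= S]
SY => SppY   [S ::= S p p]
SppY => YYppY   [S ::= Y Y]
YYppY => pYppY   [Y ::= p]
pYppY => ppYzppY   [Y ::= p Y z]
ppYzppY => ppSzppY   [Y ::= S]
ppSzppY => ppYYzppY   [S ::= Y Y]
ppYYzppY => ppSYzppY   [Y ::= S]
ppSYzppY => pppYzppY   [S ::= p]
pppYzppY => ppppzppY   [Y ::= p]
ppppzppY => ppppzppp   [Y ::= p]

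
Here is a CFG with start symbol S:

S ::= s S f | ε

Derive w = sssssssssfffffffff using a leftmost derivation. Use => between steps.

S => sSf => ssSff => sssSfff => ssssSffff => sssssSfffff => ssssssSffffff => sssssssSfffffff => ssssssssSffffffff => sssssssssSfffffffff => sssssssssfffffffff

S => sSf   [S ::= s S f]
sSf => ssSff   [S ::= s S f]
ssSff => sssSfff   [S ::= s S f]
sssSfff => ssssSffff   [S ::= s S f]
ssssSffff => sssssSfffff   [S ::= s S f]
sssssSfffff => ssssssSffffff   [S ::= s S f]
ssssssSffffff => sssssssSfffffff   [S ::= s S f]
sssssssSfffffff => ssssssssSffffffff   [S ::= s S f]
ssssssssSffffffff => sssssssssSfffffffff   [S ::= s S f]
sssssssssSfffffffff => sssssssssfffffffff   [S ::= ε]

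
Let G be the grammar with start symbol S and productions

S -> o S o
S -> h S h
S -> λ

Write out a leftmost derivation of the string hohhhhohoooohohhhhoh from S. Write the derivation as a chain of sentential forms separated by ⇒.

S ⇒ hSh ⇒ hoSoh ⇒ hohShoh ⇒ hohhShhoh ⇒ hohhhShhhoh ⇒ hohhhhShhhhoh ⇒ hohhhhoSohhhhoh ⇒ hohhhhohShohhhhoh ⇒ hohhhhohoSohohhhhoh ⇒ hohhhhohooSoohohhhhoh ⇒ hohhhhohoooohohhhhoh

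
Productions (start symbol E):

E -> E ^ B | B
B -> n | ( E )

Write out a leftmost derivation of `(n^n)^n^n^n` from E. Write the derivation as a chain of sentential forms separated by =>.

E => E^B   [E -> E ^ B]
E^B => E^B^B   [E -> E ^ B]
E^B^B => E^B^B^B   [E -> E ^ B]
E^B^B^B => B^B^B^B   [E -> B]
B^B^B^B => (E)^B^B^B   [B -> ( E )]
(E)^B^B^B => (E^B)^B^B^B   [E -> E ^ B]
(E^B)^B^B^B => (B^B)^B^B^B   [E -> B]
(B^B)^B^B^B => (n^B)^B^B^B   [B -> n]
(n^B)^B^B^B => (n^n)^B^B^B   [B -> n]
(n^n)^B^B^B => (n^n)^n^B^B   [B -> n]
(n^n)^n^B^B => (n^n)^n^n^B   [B -> n]
(n^n)^n^n^B => (n^n)^n^n^n   [B -> n]

E => E^B => E^B^B => E^B^B^B => B^B^B^B => (E)^B^B^B => (E^B)^B^B^B => (B^B)^B^B^B => (n^B)^B^B^B => (n^n)^B^B^B => (n^n)^n^B^B => (n^n)^n^n^B => (n^n)^n^n^n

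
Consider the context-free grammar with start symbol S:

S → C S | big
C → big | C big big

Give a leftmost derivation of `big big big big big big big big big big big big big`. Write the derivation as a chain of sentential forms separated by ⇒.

S ⇒ C S   [S → C S]
C S ⇒ C big big S   [C → C big big]
C big big S ⇒ C big big big big S   [C → C big big]
C big big big big S ⇒ big big big big big S   [C → big]
big big big big big S ⇒ big big big big big C S   [S → C S]
big big big big big C S ⇒ big big big big big C big big S   [C → C big big]
big big big big big C big big S ⇒ big big big big big C big big big big S   [C → C big big]
big big big big big C big big big big S ⇒ big big big big big C big big big big big big S   [C → C big big]
big big big big big C big big big big big big S ⇒ big big big big big big big big big big big big S   [C → big]
big big big big big big big big big big big big S ⇒ big big big big big big big big big big big big big   [S → big]

S ⇒ C S ⇒ C big big S ⇒ C big big big big S ⇒ big big big big big S ⇒ big big big big big C S ⇒ big big big big big C big big S ⇒ big big big big big C big big big big S ⇒ big big big big big C big big big big big big S ⇒ big big big big big big big big big big big big S ⇒ big big big big big big big big big big big big big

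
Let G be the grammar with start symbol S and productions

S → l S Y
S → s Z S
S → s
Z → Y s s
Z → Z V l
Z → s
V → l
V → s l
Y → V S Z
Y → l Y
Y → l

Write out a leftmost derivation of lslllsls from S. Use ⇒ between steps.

S ⇒ lSY ⇒ lsY ⇒ lslY ⇒ lslVSZ ⇒ lsllSZ ⇒ lslllSYZ ⇒ lslllsYZ ⇒ lslllslZ ⇒ lslllsls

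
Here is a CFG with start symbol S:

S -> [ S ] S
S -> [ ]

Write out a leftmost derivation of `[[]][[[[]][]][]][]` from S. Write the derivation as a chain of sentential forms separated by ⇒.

S ⇒ [S]S ⇒ [[]]S ⇒ [[]][S]S ⇒ [[]][[S]S]S ⇒ [[]][[[S]S]S]S ⇒ [[]][[[[]]S]S]S ⇒ [[]][[[[]][]]S]S ⇒ [[]][[[[]][]][]]S ⇒ [[]][[[[]][]][]][]

S ⇒ [S]S   [S -> [ S ] S]
[S]S ⇒ [[]]S   [S -> [ ]]
[[]]S ⇒ [[]][S]S   [S -> [ S ] S]
[[]][S]S ⇒ [[]][[S]S]S   [S -> [ S ] S]
[[]][[S]S]S ⇒ [[]][[[S]S]S]S   [S -> [ S ] S]
[[]][[[S]S]S]S ⇒ [[]][[[[]]S]S]S   [S -> [ ]]
[[]][[[[]]S]S]S ⇒ [[]][[[[]][]]S]S   [S -> [ ]]
[[]][[[[]][]]S]S ⇒ [[]][[[[]][]][]]S   [S -> [ ]]
[[]][[[[]][]][]]S ⇒ [[]][[[[]][]][]][]   [S -> [ ]]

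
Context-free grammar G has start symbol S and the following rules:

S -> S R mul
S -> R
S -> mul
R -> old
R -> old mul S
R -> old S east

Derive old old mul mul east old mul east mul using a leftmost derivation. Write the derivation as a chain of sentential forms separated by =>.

S => S R mul => R R mul => old S east R mul => old R east R mul => old old mul S east R mul => old old mul mul east R mul => old old mul mul east old S east mul => old old mul mul east old mul east mul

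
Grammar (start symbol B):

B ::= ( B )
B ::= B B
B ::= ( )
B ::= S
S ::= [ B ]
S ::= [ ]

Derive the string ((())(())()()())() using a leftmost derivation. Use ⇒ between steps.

B⇒BB⇒(B)B⇒(BB)B⇒(BBB)B⇒(BBBB)B⇒((B)BBB)B⇒((())BBB)B⇒((())BBBB)B⇒((())(B)BBB)B⇒((())(())BBB)B⇒((())(())()BB)B⇒((())(())()()B)B⇒((())(())()()())B⇒((())(())()()())()

B ⇒ BB   [B ::= B B]
BB ⇒ (B)B   [B ::= ( B )]
(B)B ⇒ (BB)B   [B ::= B B]
(BB)B ⇒ (BBB)B   [B ::= B B]
(BBB)B ⇒ (BBBB)B   [B ::= B B]
(BBBB)B ⇒ ((B)BBB)B   [B ::= ( B )]
((B)BBB)B ⇒ ((())BBB)B   [B ::= ( )]
((())BBB)B ⇒ ((())BBBB)B   [B ::= B B]
((())BBBB)B ⇒ ((())(B)BBB)B   [B ::= ( B )]
((())(B)BBB)B ⇒ ((())(())BBB)B   [B ::= ( )]
((())(())BBB)B ⇒ ((())(())()BB)B   [B ::= ( )]
((())(())()BB)B ⇒ ((())(())()()B)B   [B ::= ( )]
((())(())()()B)B ⇒ ((())(())()()())B   [B ::= ( )]
((())(())()()())B ⇒ ((())(())()()())()   [B ::= ( )]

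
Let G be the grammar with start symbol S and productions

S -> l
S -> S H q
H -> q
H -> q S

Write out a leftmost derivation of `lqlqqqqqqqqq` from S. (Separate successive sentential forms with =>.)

S => SHq => SHqHq => lHqHq => lqSqHq => lqSHqqHq => lqSHqHqqHq => lqSHqHqHqqHq => lqlHqHqHqqHq => lqlqqHqHqqHq => lqlqqqqHqqHq => lqlqqqqqqqHq => lqlqqqqqqqqq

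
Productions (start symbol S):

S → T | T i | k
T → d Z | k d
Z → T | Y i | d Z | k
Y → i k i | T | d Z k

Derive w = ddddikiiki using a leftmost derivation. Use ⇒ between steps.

S ⇒ T   [S → T]
T ⇒ dZ   [T → d Z]
dZ ⇒ dYi   [Z → Y i]
dYi ⇒ ddZki   [Y → d Z k]
ddZki ⇒ ddTki   [Z → T]
ddTki ⇒ dddZki   [T → d Z]
dddZki ⇒ ddddZki   [Z → d Z]
ddddZki ⇒ ddddYiki   [Z → Y i]
ddddYiki ⇒ ddddikiiki   [Y → i k i]

S ⇒ T ⇒ dZ ⇒ dYi ⇒ ddZki ⇒ ddTki ⇒ dddZki ⇒ ddddZki ⇒ ddddYiki ⇒ ddddikiiki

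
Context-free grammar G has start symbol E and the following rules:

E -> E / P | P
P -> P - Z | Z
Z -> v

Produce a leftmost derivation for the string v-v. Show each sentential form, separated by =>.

E => P   [E -> P]
P => P-Z   [P -> P - Z]
P-Z => Z-Z   [P -> Z]
Z-Z => v-Z   [Z -> v]
v-Z => v-v   [Z -> v]

E => P => P-Z => Z-Z => v-Z => v-v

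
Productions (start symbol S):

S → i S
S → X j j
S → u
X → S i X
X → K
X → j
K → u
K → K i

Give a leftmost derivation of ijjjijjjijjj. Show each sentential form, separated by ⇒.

S⇒Xjj⇒SiXjj⇒iSiXjj⇒iXjjiXjj⇒iSiXjjiXjj⇒iXjjiXjjiXjj⇒ijjjiXjjiXjj⇒ijjjijjjiXjj⇒ijjjijjjijjj

S ⇒ Xjj   [S → X j j]
Xjj ⇒ SiXjj   [X → S i X]
SiXjj ⇒ iSiXjj   [S → i S]
iSiXjj ⇒ iXjjiXjj   [S → X j j]
iXjjiXjj ⇒ iSiXjjiXjj   [X → S i X]
iSiXjjiXjj ⇒ iXjjiXjjiXjj   [S → X j j]
iXjjiXjjiXjj ⇒ ijjjiXjjiXjj   [X → j]
ijjjiXjjiXjj ⇒ ijjjijjjiXjj   [X → j]
ijjjijjjiXjj ⇒ ijjjijjjijjj   [X → j]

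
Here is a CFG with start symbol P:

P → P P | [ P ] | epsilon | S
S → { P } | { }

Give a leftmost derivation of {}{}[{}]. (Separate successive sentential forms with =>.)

P=>PP=>PPP=>SPP=>{}PP=>{}SP=>{}{}P=>{}{}[P]=>{}{}[S]=>{}{}[{}]

P => PP   [P → P P]
PP => PPP   [P → P P]
PPP => SPP   [P → S]
SPP => {}PP   [S → { }]
{}PP => {}SP   [P → S]
{}SP => {}{}P   [S → { }]
{}{}P => {}{}[P]   [P → [ P ]]
{}{}[P] => {}{}[S]   [P → S]
{}{}[S] => {}{}[{}]   [S → { }]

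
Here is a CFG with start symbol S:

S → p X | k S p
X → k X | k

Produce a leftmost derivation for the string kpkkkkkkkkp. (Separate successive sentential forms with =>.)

S => kSp   [S → k S p]
kSp => kpXp   [S → p X]
kpXp => kpkXp   [X → k X]
kpkXp => kpkkXp   [X → k X]
kpkkXp => kpkkkXp   [X → k X]
kpkkkXp => kpkkkkXp   [X → k X]
kpkkkkXp => kpkkkkkXp   [X → k X]
kpkkkkkXp => kpkkkkkkXp   [X → k X]
kpkkkkkkXp => kpkkkkkkkXp   [X → k X]
kpkkkkkkkXp => kpkkkkkkkkp   [X → k]

S => kSp => kpXp => kpkXp => kpkkXp => kpkkkXp => kpkkkkXp => kpkkkkkXp => kpkkkkkkXp => kpkkkkkkkXp => kpkkkkkkkkp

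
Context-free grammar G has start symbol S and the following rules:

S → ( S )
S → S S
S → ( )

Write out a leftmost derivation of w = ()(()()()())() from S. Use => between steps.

S => SS   [S → S S]
SS => ()S   [S → ( )]
()S => ()SS   [S → S S]
()SS => ()(S)S   [S → ( S )]
()(S)S => ()(SS)S   [S → S S]
()(SS)S => ()(SSS)S   [S → S S]
()(SSS)S => ()(SSSS)S   [S → S S]
()(SSSS)S => ()(()SSS)S   [S → ( )]
()(()SSS)S => ()(()()SS)S   [S → ( )]
()(()()SS)S => ()(()()()S)S   [S → ( )]
()(()()()S)S => ()(()()()())S   [S → ( )]
()(()()()())S => ()(()()()())()   [S → ( )]

S => SS => ()S => ()SS => ()(S)S => ()(SS)S => ()(SSS)S => ()(SSSS)S => ()(()SSS)S => ()(()()SS)S => ()(()()()S)S => ()(()()()())S => ()(()()()())()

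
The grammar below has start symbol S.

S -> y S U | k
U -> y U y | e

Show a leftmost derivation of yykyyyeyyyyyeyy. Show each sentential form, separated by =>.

S=>ySU=>yySUU=>yykUU=>yykyUyU=>yykyyUyyU=>yykyyyUyyyU=>yykyyyeyyyU=>yykyyyeyyyyUy=>yykyyyeyyyyyUyy=>yykyyyeyyyyyeyy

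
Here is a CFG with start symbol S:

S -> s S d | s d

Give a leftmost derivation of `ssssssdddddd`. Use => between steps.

S => sSd   [S -> s S d]
sSd => ssSdd   [S -> s S d]
ssSdd => sssSddd   [S -> s S d]
sssSddd => ssssSdddd   [S -> s S d]
ssssSdddd => sssssSddddd   [S -> s S d]
sssssSddddd => ssssssdddddd   [S -> s d]

S => sSd => ssSdd => sssSddd => ssssSdddd => sssssSddddd => ssssssdddddd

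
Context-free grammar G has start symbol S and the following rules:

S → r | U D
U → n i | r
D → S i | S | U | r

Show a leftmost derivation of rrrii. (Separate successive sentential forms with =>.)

S => UD   [S → U D]
UD => rD   [U → r]
rD => rSi   [D → S i]
rSi => rUDi   [S → U D]
rUDi => rrDi   [U → r]
rrDi => rrSii   [D → S i]
rrSii => rrrii   [S → r]

S => UD => rD => rSi => rUDi => rrDi => rrSii => rrrii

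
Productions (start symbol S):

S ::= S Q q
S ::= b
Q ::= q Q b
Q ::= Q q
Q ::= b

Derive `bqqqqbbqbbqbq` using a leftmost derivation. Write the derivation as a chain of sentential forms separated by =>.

S => SQq   [S ::= S Q q]
SQq => bQq   [S ::= b]
bQq => bqQbq   [Q ::= q Q b]
bqQbq => bqQqbq   [Q ::= Q q]
bqQqbq => bqqQbqbq   [Q ::= q Q b]
bqqQbqbq => bqqqQbbqbq   [Q ::= q Q b]
bqqqQbbqbq => bqqqQqbbqbq   [Q ::= Q q]
bqqqQqbbqbq => bqqqqQbqbbqbq   [Q ::= q Q b]
bqqqqQbqbbqbq => bqqqqbbqbbqbq   [Q ::= b]

S => SQq => bQq => bqQbq => bqQqbq => bqqQbqbq => bqqqQbbqbq => bqqqQqbbqbq => bqqqqQbqbbqbq => bqqqqbbqbbqbq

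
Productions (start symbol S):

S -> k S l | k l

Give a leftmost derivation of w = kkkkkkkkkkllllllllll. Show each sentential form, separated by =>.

S=>kSl=>kkSll=>kkkSlll=>kkkkSllll=>kkkkkSlllll=>kkkkkkSllllll=>kkkkkkkSlllllll=>kkkkkkkkSllllllll=>kkkkkkkkkSlllllllll=>kkkkkkkkkkllllllllll

S => kSl   [S -> k S l]
kSl => kkSll   [S -> k S l]
kkSll => kkkSlll   [S -> k S l]
kkkSlll => kkkkSllll   [S -> k S l]
kkkkSllll => kkkkkSlllll   [S -> k S l]
kkkkkSlllll => kkkkkkSllllll   [S -> k S l]
kkkkkkSllllll => kkkkkkkSlllllll   [S -> k S l]
kkkkkkkSlllllll => kkkkkkkkSllllllll   [S -> k S l]
kkkkkkkkSllllllll => kkkkkkkkkSlllllllll   [S -> k S l]
kkkkkkkkkSlllllllll => kkkkkkkkkkllllllllll   [S -> k l]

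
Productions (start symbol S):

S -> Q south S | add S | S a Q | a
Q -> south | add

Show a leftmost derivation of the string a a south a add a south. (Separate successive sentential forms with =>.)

S => S a Q => S a Q a Q => S a Q a Q a Q => a a Q a Q a Q => a a south a Q a Q => a a south a add a Q => a a south a add a south

S => S a Q   [S -> S a Q]
S a Q => S a Q a Q   [S -> S a Q]
S a Q a Q => S a Q a Q a Q   [S -> S a Q]
S a Q a Q a Q => a a Q a Q a Q   [S -> a]
a a Q a Q a Q => a a south a Q a Q   [Q -> south]
a a south a Q a Q => a a south a add a Q   [Q -> add]
a a south a add a Q => a a south a add a south   [Q -> south]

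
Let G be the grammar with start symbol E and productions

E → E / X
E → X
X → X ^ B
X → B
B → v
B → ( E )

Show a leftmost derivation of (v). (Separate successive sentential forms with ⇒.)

E ⇒ X ⇒ B ⇒ (E) ⇒ (X) ⇒ (B) ⇒ (v)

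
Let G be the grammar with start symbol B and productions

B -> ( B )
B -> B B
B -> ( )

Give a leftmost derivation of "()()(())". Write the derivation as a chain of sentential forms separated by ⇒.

B ⇒ BB ⇒ BBB ⇒ ()BB ⇒ ()()B ⇒ ()()(B) ⇒ ()()(())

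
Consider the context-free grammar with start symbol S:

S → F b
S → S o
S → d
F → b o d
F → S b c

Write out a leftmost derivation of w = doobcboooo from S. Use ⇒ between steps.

S ⇒ So ⇒ Soo ⇒ Sooo ⇒ Soooo ⇒ Fboooo ⇒ Sbcboooo ⇒ Sobcboooo ⇒ Soobcboooo ⇒ doobcboooo

S ⇒ So   [S → S o]
So ⇒ Soo   [S → S o]
Soo ⇒ Sooo   [S → S o]
Sooo ⇒ Soooo   [S → S o]
Soooo ⇒ Fboooo   [S → F b]
Fboooo ⇒ Sbcboooo   [F → S b c]
Sbcboooo ⇒ Sobcboooo   [S → S o]
Sobcboooo ⇒ Soobcboooo   [S → S o]
Soobcboooo ⇒ doobcboooo   [S → d]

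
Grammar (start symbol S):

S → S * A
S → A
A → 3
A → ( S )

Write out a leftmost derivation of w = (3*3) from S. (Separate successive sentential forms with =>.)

S => A   [S → A]
A => (S)   [A → ( S )]
(S) => (S*A)   [S → S * A]
(S*A) => (A*A)   [S → A]
(A*A) => (3*A)   [A → 3]
(3*A) => (3*3)   [A → 3]

S => A => (S) => (S*A) => (A*A) => (3*A) => (3*3)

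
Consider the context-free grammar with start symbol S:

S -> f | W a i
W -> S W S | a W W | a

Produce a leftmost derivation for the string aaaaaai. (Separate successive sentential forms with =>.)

S => Wai => aWWai => aaWWWai => aaaWWai => aaaaWai => aaaaaai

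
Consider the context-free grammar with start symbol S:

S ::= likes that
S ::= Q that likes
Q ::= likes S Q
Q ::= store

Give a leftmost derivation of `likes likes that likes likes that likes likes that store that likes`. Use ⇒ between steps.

S ⇒ Q that likes   [S ::= Q that likes]
Q that likes ⇒ likes S Q that likes   [Q ::= likes S Q]
likes S Q that likes ⇒ likes likes that Q that likes   [S ::= likes that]
likes likes that Q that likes ⇒ likes likes that likes S Q that likes   [Q ::= likes S Q]
likes likes that likes S Q that likes ⇒ likes likes that likes likes that Q that likes   [S ::= likes that]
likes likes that likes likes that Q that likes ⇒ likes likes that likes likes that likes S Q that likes   [Q ::= likes S Q]
likes likes that likes likes that likes S Q that likes ⇒ likes likes that likes likes that likes likes that Q that likes   [S ::= likes that]
likes likes that likes likes that likes likes that Q that likes ⇒ likes likes that likes likes that likes likes that store that likes   [Q ::= store]

S ⇒ Q that likes ⇒ likes S Q that likes ⇒ likes likes that Q that likes ⇒ likes likes that likes S Q that likes ⇒ likes likes that likes likes that Q that likes ⇒ likes likes that likes likes that likes S Q that likes ⇒ likes likes that likes likes that likes likes that Q that likes ⇒ likes likes that likes likes that likes likes that store that likes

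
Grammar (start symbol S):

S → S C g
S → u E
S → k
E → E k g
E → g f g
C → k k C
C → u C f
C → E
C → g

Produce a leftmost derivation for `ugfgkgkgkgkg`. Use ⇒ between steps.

S ⇒ uE ⇒ uEkg ⇒ uEkgkg ⇒ uEkgkgkg ⇒ uEkgkgkgkg ⇒ ugfgkgkgkgkg

S ⇒ uE   [S → u E]
uE ⇒ uEkg   [E → E k g]
uEkg ⇒ uEkgkg   [E → E k g]
uEkgkg ⇒ uEkgkgkg   [E → E k g]
uEkgkgkg ⇒ uEkgkgkgkg   [E → E k g]
uEkgkgkgkg ⇒ ugfgkgkgkgkg   [E → g f g]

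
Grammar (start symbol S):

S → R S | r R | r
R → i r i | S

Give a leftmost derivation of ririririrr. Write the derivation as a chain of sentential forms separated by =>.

S => rR => rS => rRS => ririS => ririrR => ririrS => ririrRS => ririrSS => ririrRSS => ririririSS => ririririrS => ririririrr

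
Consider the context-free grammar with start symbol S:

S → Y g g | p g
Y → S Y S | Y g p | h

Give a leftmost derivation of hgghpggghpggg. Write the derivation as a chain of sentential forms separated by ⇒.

S ⇒ Ygg ⇒ SYSgg ⇒ YggYSgg ⇒ SYSggYSgg ⇒ YggYSggYSgg ⇒ hggYSggYSgg ⇒ hgghSggYSgg ⇒ hgghpgggYSgg ⇒ hgghpggghSgg ⇒ hgghpggghpggg

S ⇒ Ygg   [S → Y g g]
Ygg ⇒ SYSgg   [Y → S Y S]
SYSgg ⇒ YggYSgg   [S → Y g g]
YggYSgg ⇒ SYSggYSgg   [Y → S Y S]
SYSggYSgg ⇒ YggYSggYSgg   [S → Y g g]
YggYSggYSgg ⇒ hggYSggYSgg   [Y → h]
hggYSggYSgg ⇒ hgghSggYSgg   [Y → h]
hgghSggYSgg ⇒ hgghpgggYSgg   [S → p g]
hgghpgggYSgg ⇒ hgghpggghSgg   [Y → h]
hgghpggghSgg ⇒ hgghpggghpggg   [S → p g]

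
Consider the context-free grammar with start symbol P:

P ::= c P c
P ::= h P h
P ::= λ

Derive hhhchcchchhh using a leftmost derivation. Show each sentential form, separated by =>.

P => hPh => hhPhh => hhhPhhh => hhhcPchhh => hhhchPhchhh => hhhchcPchchhh => hhhchcchchhh

P => hPh   [P ::= h P h]
hPh => hhPhh   [P ::= h P h]
hhPhh => hhhPhhh   [P ::= h P h]
hhhPhhh => hhhcPchhh   [P ::= c P c]
hhhcPchhh => hhhchPhchhh   [P ::= h P h]
hhhchPhchhh => hhhchcPchchhh   [P ::= c P c]
hhhchcPchchhh => hhhchcchchhh   [P ::= λ]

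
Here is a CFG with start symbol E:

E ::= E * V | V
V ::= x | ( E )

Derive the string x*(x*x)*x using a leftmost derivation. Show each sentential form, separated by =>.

E => E*V   [E ::= E * V]
E*V => E*V*V   [E ::= E * V]
E*V*V => V*V*V   [E ::= V]
V*V*V => x*V*V   [V ::= x]
x*V*V => x*(E)*V   [V ::= ( E )]
x*(E)*V => x*(E*V)*V   [E ::= E * V]
x*(E*V)*V => x*(V*V)*V   [E ::= V]
x*(V*V)*V => x*(x*V)*V   [V ::= x]
x*(x*V)*V => x*(x*x)*V   [V ::= x]
x*(x*x)*V => x*(x*x)*x   [V ::= x]

E=>E*V=>E*V*V=>V*V*V=>x*V*V=>x*(E)*V=>x*(E*V)*V=>x*(V*V)*V=>x*(x*V)*V=>x*(x*x)*V=>x*(x*x)*x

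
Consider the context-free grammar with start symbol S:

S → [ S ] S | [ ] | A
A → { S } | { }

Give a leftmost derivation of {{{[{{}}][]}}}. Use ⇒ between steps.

S ⇒ A ⇒ {S} ⇒ {A} ⇒ {{S}} ⇒ {{A}} ⇒ {{{S}}} ⇒ {{{[S]S}}} ⇒ {{{[A]S}}} ⇒ {{{[{S}]S}}} ⇒ {{{[{A}]S}}} ⇒ {{{[{{}}]S}}} ⇒ {{{[{{}}][]}}}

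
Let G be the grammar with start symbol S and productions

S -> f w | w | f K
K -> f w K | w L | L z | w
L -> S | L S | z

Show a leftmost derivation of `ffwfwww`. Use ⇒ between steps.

S ⇒ fK ⇒ ffwK ⇒ ffwfwK ⇒ ffwfwwL ⇒ ffwfwwS ⇒ ffwfwww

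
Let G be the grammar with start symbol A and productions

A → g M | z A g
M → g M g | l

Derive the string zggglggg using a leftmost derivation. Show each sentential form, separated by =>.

A => zAg => zgMg => zggMgg => zgggMggg => zggglggg

A => zAg   [A → z A g]
zAg => zgMg   [A → g M]
zgMg => zggMgg   [M → g M g]
zggMgg => zgggMggg   [M → g M g]
zgggMggg => zggglggg   [M → l]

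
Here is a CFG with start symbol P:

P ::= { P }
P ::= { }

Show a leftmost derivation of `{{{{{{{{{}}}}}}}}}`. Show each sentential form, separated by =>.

P => {P}   [P ::= { P }]
{P} => {{P}}   [P ::= { P }]
{{P}} => {{{P}}}   [P ::= { P }]
{{{P}}} => {{{{P}}}}   [P ::= { P }]
{{{{P}}}} => {{{{{P}}}}}   [P ::= { P }]
{{{{{P}}}}} => {{{{{{P}}}}}}   [P ::= { P }]
{{{{{{P}}}}}} => {{{{{{{P}}}}}}}   [P ::= { P }]
{{{{{{{P}}}}}}} => {{{{{{{{P}}}}}}}}   [P ::= { P }]
{{{{{{{{P}}}}}}}} => {{{{{{{{{}}}}}}}}}   [P ::= { }]

P => {P} => {{P}} => {{{P}}} => {{{{P}}}} => {{{{{P}}}}} => {{{{{{P}}}}}} => {{{{{{{P}}}}}}} => {{{{{{{{P}}}}}}}} => {{{{{{{{{}}}}}}}}}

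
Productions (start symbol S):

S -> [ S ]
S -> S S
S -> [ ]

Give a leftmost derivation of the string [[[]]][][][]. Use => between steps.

S => SS => SSS => SSSS => [S]SSS => [[S]]SSS => [[[]]]SSS => [[[]]][]SS => [[[]]][][]S => [[[]]][][][]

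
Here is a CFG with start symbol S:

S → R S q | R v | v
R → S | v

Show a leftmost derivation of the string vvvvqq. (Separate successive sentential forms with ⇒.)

S ⇒ RSq ⇒ vSq ⇒ vRSqq ⇒ vvSqq ⇒ vvRvqq ⇒ vvvvqq

S ⇒ RSq   [S → R S q]
RSq ⇒ vSq   [R → v]
vSq ⇒ vRSqq   [S → R S q]
vRSqq ⇒ vvSqq   [R → v]
vvSqq ⇒ vvRvqq   [S → R v]
vvRvqq ⇒ vvvvqq   [R → v]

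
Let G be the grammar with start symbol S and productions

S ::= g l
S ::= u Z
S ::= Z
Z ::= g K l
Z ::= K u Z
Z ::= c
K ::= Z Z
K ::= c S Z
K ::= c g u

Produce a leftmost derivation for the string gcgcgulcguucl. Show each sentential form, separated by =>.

S => Z => gKl => gcSZl => gcZZl => gcgKlZl => gcgcgulZl => gcgcgulKuZl => gcgcgulcguuZl => gcgcgulcguucl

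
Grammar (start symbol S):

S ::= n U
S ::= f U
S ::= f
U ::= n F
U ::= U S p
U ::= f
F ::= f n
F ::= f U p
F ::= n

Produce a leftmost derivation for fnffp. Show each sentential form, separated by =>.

S => fU   [S ::= f U]
fU => fnF   [U ::= n F]
fnF => fnfUp   [F ::= f U p]
fnfUp => fnffp   [U ::= f]

S => fU => fnF => fnfUp => fnffp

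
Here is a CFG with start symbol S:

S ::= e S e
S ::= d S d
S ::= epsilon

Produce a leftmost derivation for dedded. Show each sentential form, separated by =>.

S => dSd => deSed => dedSded => dedded

S => dSd   [S ::= d S d]
dSd => deSed   [S ::= e S e]
deSed => dedSded   [S ::= d S d]
dedSded => dedded   [S ::= epsilon]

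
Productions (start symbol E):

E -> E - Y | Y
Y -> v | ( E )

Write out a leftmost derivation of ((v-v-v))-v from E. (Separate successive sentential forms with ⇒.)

E ⇒ E-Y ⇒ Y-Y ⇒ (E)-Y ⇒ (Y)-Y ⇒ ((E))-Y ⇒ ((E-Y))-Y ⇒ ((E-Y-Y))-Y ⇒ ((Y-Y-Y))-Y ⇒ ((v-Y-Y))-Y ⇒ ((v-v-Y))-Y ⇒ ((v-v-v))-Y ⇒ ((v-v-v))-v

E ⇒ E-Y   [E -> E - Y]
E-Y ⇒ Y-Y   [E -> Y]
Y-Y ⇒ (E)-Y   [Y -> ( E )]
(E)-Y ⇒ (Y)-Y   [E -> Y]
(Y)-Y ⇒ ((E))-Y   [Y -> ( E )]
((E))-Y ⇒ ((E-Y))-Y   [E -> E - Y]
((E-Y))-Y ⇒ ((E-Y-Y))-Y   [E -> E - Y]
((E-Y-Y))-Y ⇒ ((Y-Y-Y))-Y   [E -> Y]
((Y-Y-Y))-Y ⇒ ((v-Y-Y))-Y   [Y -> v]
((v-Y-Y))-Y ⇒ ((v-v-Y))-Y   [Y -> v]
((v-v-Y))-Y ⇒ ((v-v-v))-Y   [Y -> v]
((v-v-v))-Y ⇒ ((v-v-v))-v   [Y -> v]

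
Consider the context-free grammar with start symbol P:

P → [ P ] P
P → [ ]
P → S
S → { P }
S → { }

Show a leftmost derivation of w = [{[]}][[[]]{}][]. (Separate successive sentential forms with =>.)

P => [P]P => [S]P => [{P}]P => [{[]}]P => [{[]}][P]P => [{[]}][[P]P]P => [{[]}][[[]]P]P => [{[]}][[[]]S]P => [{[]}][[[]]{}]P => [{[]}][[[]]{}][]

P => [P]P   [P → [ P ] P]
[P]P => [S]P   [P → S]
[S]P => [{P}]P   [S → { P }]
[{P}]P => [{[]}]P   [P → [ ]]
[{[]}]P => [{[]}][P]P   [P → [ P ] P]
[{[]}][P]P => [{[]}][[P]P]P   [P → [ P ] P]
[{[]}][[P]P]P => [{[]}][[[]]P]P   [P → [ ]]
[{[]}][[[]]P]P => [{[]}][[[]]S]P   [P → S]
[{[]}][[[]]S]P => [{[]}][[[]]{}]P   [S → { }]
[{[]}][[[]]{}]P => [{[]}][[[]]{}][]   [P → [ ]]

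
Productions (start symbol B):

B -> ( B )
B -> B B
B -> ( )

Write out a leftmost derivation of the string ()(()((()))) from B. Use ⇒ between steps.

B ⇒ BB   [B -> B B]
BB ⇒ ()B   [B -> ( )]
()B ⇒ ()(B)   [B -> ( B )]
()(B) ⇒ ()(BB)   [B -> B B]
()(BB) ⇒ ()(()B)   [B -> ( )]
()(()B) ⇒ ()(()(B))   [B -> ( B )]
()(()(B)) ⇒ ()(()((B)))   [B -> ( B )]
()(()((B))) ⇒ ()(()((())))   [B -> ( )]

B ⇒ BB ⇒ ()B ⇒ ()(B) ⇒ ()(BB) ⇒ ()(()B) ⇒ ()(()(B)) ⇒ ()(()((B))) ⇒ ()(()((())))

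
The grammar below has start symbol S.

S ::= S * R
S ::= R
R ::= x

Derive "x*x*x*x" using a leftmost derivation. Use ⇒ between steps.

S ⇒ S*R ⇒ S*R*R ⇒ S*R*R*R ⇒ R*R*R*R ⇒ x*R*R*R ⇒ x*x*R*R ⇒ x*x*x*R ⇒ x*x*x*x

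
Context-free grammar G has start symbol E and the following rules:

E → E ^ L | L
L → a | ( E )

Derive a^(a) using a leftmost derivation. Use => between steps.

E => E^L   [E → E ^ L]
E^L => L^L   [E → L]
L^L => a^L   [L → a]
a^L => a^(E)   [L → ( E )]
a^(E) => a^(L)   [E → L]
a^(L) => a^(a)   [L → a]

E => E^L => L^L => a^L => a^(E) => a^(L) => a^(a)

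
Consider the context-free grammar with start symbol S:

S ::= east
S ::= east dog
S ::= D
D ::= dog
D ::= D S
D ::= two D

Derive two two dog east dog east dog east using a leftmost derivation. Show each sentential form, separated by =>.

S => D   [S ::= D]
D => two D   [D ::= two D]
two D => two D S   [D ::= D S]
two D S => two D S S   [D ::= D S]
two D S S => two two D S S   [D ::= two D]
two two D S S => two two D S S S   [D ::= D S]
two two D S S S => two two dog S S S   [D ::= dog]
two two dog S S S => two two dog east dog S S   [S ::= east dog]
two two dog east dog S S => two two dog east dog east dog S   [S ::= east dog]
two two dog east dog east dog S => two two dog east dog east dog east   [S ::= east]

S => D => two D => two D S => two D S S => two two D S S => two two D S S S => two two dog S S S => two two dog east dog S S => two two dog east dog east dog S => two two dog east dog east dog east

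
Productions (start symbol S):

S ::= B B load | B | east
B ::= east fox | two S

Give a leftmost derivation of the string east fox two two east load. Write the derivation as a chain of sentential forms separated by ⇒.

S ⇒ B B load ⇒ east fox B load ⇒ east fox two S load ⇒ east fox two B load ⇒ east fox two two S load ⇒ east fox two two east load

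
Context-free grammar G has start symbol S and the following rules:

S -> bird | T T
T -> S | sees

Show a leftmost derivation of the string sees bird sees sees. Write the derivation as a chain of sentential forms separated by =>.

S => T T => S T => T T T => sees T T => sees S T => sees T T T => sees S T T => sees bird T T => sees bird sees T => sees bird sees sees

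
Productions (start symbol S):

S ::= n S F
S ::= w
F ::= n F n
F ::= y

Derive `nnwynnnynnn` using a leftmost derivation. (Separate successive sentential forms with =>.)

S=>nSF=>nnSFF=>nnwFF=>nnwyF=>nnwynFn=>nnwynnFnn=>nnwynnnFnnn=>nnwynnnynnn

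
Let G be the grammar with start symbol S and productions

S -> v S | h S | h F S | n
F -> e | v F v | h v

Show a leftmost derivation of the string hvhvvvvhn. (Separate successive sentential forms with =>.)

S=>hFS=>hvFvS=>hvhvvS=>hvhvvvS=>hvhvvvvS=>hvhvvvvhS=>hvhvvvvhn

S => hFS   [S -> h F S]
hFS => hvFvS   [F -> v F v]
hvFvS => hvhvvS   [F -> h v]
hvhvvS => hvhvvvS   [S -> v S]
hvhvvvS => hvhvvvvS   [S -> v S]
hvhvvvvS => hvhvvvvhS   [S -> h S]
hvhvvvvhS => hvhvvvvhn   [S -> n]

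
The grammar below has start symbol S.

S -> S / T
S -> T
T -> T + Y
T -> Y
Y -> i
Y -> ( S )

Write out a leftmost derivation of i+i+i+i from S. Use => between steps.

S => T => T+Y => T+Y+Y => T+Y+Y+Y => Y+Y+Y+Y => i+Y+Y+Y => i+i+Y+Y => i+i+i+Y => i+i+i+i

S => T   [S -> T]
T => T+Y   [T -> T + Y]
T+Y => T+Y+Y   [T -> T + Y]
T+Y+Y => T+Y+Y+Y   [T -> T + Y]
T+Y+Y+Y => Y+Y+Y+Y   [T -> Y]
Y+Y+Y+Y => i+Y+Y+Y   [Y -> i]
i+Y+Y+Y => i+i+Y+Y   [Y -> i]
i+i+Y+Y => i+i+i+Y   [Y -> i]
i+i+i+Y => i+i+i+i   [Y -> i]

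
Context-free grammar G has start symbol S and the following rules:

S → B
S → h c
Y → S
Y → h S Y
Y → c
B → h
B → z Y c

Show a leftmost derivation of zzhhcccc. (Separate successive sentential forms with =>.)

S => B => zYc => zSc => zBc => zzYcc => zzhSYcc => zzhhcYcc => zzhhcccc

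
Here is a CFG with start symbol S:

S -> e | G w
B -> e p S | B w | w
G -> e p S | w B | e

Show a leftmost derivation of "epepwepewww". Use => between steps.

S => Gw => epSw => epGww => epepSww => epepGwww => epepwBwww => epepwepSwww => epepwepewww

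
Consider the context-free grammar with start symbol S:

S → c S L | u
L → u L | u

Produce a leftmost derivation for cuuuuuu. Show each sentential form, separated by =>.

S => cSL => cuL => cuuL => cuuuL => cuuuuL => cuuuuuL => cuuuuuu

S => cSL   [S → c S L]
cSL => cuL   [S → u]
cuL => cuuL   [L → u L]
cuuL => cuuuL   [L → u L]
cuuuL => cuuuuL   [L → u L]
cuuuuL => cuuuuuL   [L → u L]
cuuuuuL => cuuuuuu   [L → u]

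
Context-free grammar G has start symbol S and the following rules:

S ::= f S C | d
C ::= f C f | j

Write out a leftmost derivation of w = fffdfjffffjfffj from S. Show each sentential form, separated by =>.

S => fSC   [S ::= f S C]
fSC => ffSCC   [S ::= f S C]
ffSCC => fffSCCC   [S ::= f S C]
fffSCCC => fffdCCC   [S ::= d]
fffdCCC => fffdfCfCC   [C ::= f C f]
fffdfCfCC => fffdfjfCC   [C ::= j]
fffdfjfCC => fffdfjffCfC   [C ::= f C f]
fffdfjffCfC => fffdfjfffCffC   [C ::= f C f]
fffdfjfffCffC => fffdfjffffCfffC   [C ::= f C f]
fffdfjffffCfffC => fffdfjffffjfffC   [C ::= j]
fffdfjffffjfffC => fffdfjffffjfffj   [C ::= j]

S => fSC => ffSCC => fffSCCC => fffdCCC => fffdfCfCC => fffdfjfCC => fffdfjffCfC => fffdfjfffCffC => fffdfjffffCfffC => fffdfjffffjfffC => fffdfjffffjfffj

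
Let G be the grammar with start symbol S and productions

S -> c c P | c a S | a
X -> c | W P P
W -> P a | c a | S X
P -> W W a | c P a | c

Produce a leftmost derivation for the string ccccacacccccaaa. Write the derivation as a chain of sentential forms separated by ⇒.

S ⇒ ccP   [S -> c c P]
ccP ⇒ cccPa   [P -> c P a]
cccPa ⇒ cccWWaa   [P -> W W a]
cccWWaa ⇒ cccSXWaa   [W -> S X]
cccSXWaa ⇒ ccccaSXWaa   [S -> c a S]
ccccaSXWaa ⇒ ccccacaSXWaa   [S -> c a S]
ccccacaSXWaa ⇒ ccccacaccPXWaa   [S -> c c P]
ccccacaccPXWaa ⇒ ccccacacccXWaa   [P -> c]
ccccacacccXWaa ⇒ ccccacaccccWaa   [X -> c]
ccccacaccccWaa ⇒ ccccacacccccaaa   [W -> c a]

S⇒ccP⇒cccPa⇒cccWWaa⇒cccSXWaa⇒ccccaSXWaa⇒ccccacaSXWaa⇒ccccacaccPXWaa⇒ccccacacccXWaa⇒ccccacaccccWaa⇒ccccacacccccaaa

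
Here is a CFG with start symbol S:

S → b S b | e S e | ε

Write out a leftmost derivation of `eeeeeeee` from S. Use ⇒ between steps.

S ⇒ eSe   [S → e S e]
eSe ⇒ eeSee   [S → e S e]
eeSee ⇒ eeeSeee   [S → e S e]
eeeSeee ⇒ eeeeSeeee   [S → e S e]
eeeeSeeee ⇒ eeeeeeee   [S → ε]

S ⇒ eSe ⇒ eeSee ⇒ eeeSeee ⇒ eeeeSeeee ⇒ eeeeeeee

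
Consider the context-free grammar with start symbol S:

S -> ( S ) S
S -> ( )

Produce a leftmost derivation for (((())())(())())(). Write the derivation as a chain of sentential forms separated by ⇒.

S⇒(S)S⇒((S)S)S⇒(((S)S)S)S⇒(((())S)S)S⇒(((())())S)S⇒(((())())(S)S)S⇒(((())())(())S)S⇒(((())())(())())S⇒(((())())(())())()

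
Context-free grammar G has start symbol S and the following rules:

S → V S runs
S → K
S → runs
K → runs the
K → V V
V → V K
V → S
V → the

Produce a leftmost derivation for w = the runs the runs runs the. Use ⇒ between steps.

S ⇒ K ⇒ V V ⇒ S V ⇒ V S runs V ⇒ V K S runs V ⇒ the K S runs V ⇒ the runs the S runs V ⇒ the runs the runs runs V ⇒ the runs the runs runs the

S ⇒ K   [S → K]
K ⇒ V V   [K → V V]
V V ⇒ S V   [V → S]
S V ⇒ V S runs V   [S → V S runs]
V S runs V ⇒ V K S runs V   [V → V K]
V K S runs V ⇒ the K S runs V   [V → the]
the K S runs V ⇒ the runs the S runs V   [K → runs the]
the runs the S runs V ⇒ the runs the runs runs V   [S → runs]
the runs the runs runs V ⇒ the runs the runs runs the   [V → the]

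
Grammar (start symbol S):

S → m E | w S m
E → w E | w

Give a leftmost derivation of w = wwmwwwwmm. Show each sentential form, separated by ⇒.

S⇒wSm⇒wwSmm⇒wwmEmm⇒wwmwEmm⇒wwmwwEmm⇒wwmwwwEmm⇒wwmwwwwmm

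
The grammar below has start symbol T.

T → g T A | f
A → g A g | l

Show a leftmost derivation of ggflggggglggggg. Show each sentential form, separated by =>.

T => gTA   [T → g T A]
gTA => ggTAA   [T → g T A]
ggTAA => ggfAA   [T → f]
ggfAA => ggflA   [A → l]
ggflA => ggflgAg   [A → g A g]
ggflgAg => ggflggAgg   [A → g A g]
ggflggAgg => ggflgggAggg   [A → g A g]
ggflgggAggg => ggflggggAgggg   [A → g A g]
ggflggggAgggg => ggflgggggAggggg   [A → g A g]
ggflgggggAggggg => ggflggggglggggg   [A → l]

T => gTA => ggTAA => ggfAA => ggflA => ggflgAg => ggflggAgg => ggflgggAggg => ggflggggAgggg => ggflgggggAggggg => ggflggggglggggg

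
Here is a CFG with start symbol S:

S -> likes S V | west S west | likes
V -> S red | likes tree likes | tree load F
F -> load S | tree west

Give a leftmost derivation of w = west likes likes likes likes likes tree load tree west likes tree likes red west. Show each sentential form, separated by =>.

S => west S west   [S -> west S west]
west S west => west likes S V west   [S -> likes S V]
west likes S V west => west likes likes V west   [S -> likes]
west likes likes V west => west likes likes S red west   [V -> S red]
west likes likes S red west => west likes likes likes S V red west   [S -> likes S V]
west likes likes likes S V red west => west likes likes likes likes S V V red west   [S -> likes S V]
west likes likes likes likes S V V red west => west likes likes likes likes likes V V red west   [S -> likes]
west likes likes likes likes likes V V red west => west likes likes likes likes likes tree load F V red west   [V -> tree load F]
west likes likes likes likes likes tree load F V red west => west likes likes likes likes likes tree load tree west V red west   [F -> tree west]
west likes likes likes likes likes tree load tree west V red west => west likes likes likes likes likes tree load tree west likes tree likes red west   [V -> likes tree likes]

S => west S west => west likes S V west => west likes likes V west => west likes likes S red west => west likes likes likes S V red west => west likes likes likes likes S V V red west => west likes likes likes likes likes V V red west => west likes likes likes likes likes tree load F V red west => west likes likes likes likes likes tree load tree west V red west => west likes likes likes likes likes tree load tree west likes tree likes red west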